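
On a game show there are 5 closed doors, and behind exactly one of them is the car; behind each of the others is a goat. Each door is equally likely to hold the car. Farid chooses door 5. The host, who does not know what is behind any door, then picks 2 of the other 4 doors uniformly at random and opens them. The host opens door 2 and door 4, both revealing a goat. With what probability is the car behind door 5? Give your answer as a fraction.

1/3

Condition on the true location of the car.
If it is behind any of doors 1, 3, and 5 (prior 1/5 each): the host picks exactly this set with probability 1/6 regardless, and none is the prize; weight (1/5)·(1/6) = 1/30 each.
If it is behind either of doors 2 and 4 (prior 1/5 each): that door was opened and seen not to hold the prize — ruled out; weight (1/5)·0 = 0 each.
The weights sum to 1/10.
So P(the car behind door 5 | the host opened door 2 and door 4) = (1/30) / (1/10) = 1/3.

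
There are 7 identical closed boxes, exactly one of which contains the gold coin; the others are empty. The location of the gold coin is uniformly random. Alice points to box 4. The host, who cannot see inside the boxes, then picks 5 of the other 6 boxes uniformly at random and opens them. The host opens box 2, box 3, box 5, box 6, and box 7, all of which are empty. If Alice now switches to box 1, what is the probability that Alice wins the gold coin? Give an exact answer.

1/2

Consider each possible location of the gold coin in turn.
If it is in either of boxes 1 and 4 (prior 1/7 each): the host picks exactly this set with probability 1/6 regardless, and none is the prize; weight (1/7)·(1/6) = 1/42 each.
If it is in any of boxes 2, 3, 5, 6, and 7 (prior 1/7 each): that box was opened and seen not to hold the prize — ruled out; weight (1/7)·0 = 0 each.
The weights sum to 1/21.
So P(the gold coin in box 1 | the host opened box 2, box 3, box 5, box 6, and box 7) = (1/42) / (1/21) = 1/2.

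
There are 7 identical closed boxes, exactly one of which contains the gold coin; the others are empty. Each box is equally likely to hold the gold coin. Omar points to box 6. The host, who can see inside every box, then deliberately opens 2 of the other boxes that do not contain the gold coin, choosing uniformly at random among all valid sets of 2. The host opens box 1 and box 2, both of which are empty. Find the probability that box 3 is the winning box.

Condition on the true location of the gold coin.
If it is in either of boxes 1 and 2 (prior 1/7 each): that box was opened and seen not to hold the prize — ruled out; weight (1/7)·0 = 0 each.
If it is in any of boxes 3, 4, 5, and 7 (prior 1/7 each): the host has 10 equally likely choices, so probability 1/10; weight (1/7)·(1/10) = 1/70 each.
If it is in box 6 (prior 1/7): the host has 15 equally likely choices, so probability 1/15; weight (1/7)·(1/15) = 1/105.
The weights sum to 1/15.
So P(the gold coin in box 3 | the host opened box 1 and box 2) = (1/70) / (1/15) = 3/14.

3/14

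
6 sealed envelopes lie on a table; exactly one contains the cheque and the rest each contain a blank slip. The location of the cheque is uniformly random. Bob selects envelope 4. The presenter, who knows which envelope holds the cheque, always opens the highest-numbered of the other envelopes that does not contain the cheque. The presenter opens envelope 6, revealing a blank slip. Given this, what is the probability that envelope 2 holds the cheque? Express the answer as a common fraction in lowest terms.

Apply Bayes' rule, conditioning on where the cheque actually is.
If it is in any of envelopes 1, 2, 3, 4, and 5 (prior 1/6 each): envelope 6 is the highest-numbered option available, probability 1; weight (1/6)·1 = 1/6 each.
If it is in envelope 6 (prior 1/6): the presenter opened envelope 6, so this case is ruled out; weight (1/6)·0 = 0.
The weights sum to 5/6.
So P(the cheque in envelope 2 | the presenter opened envelope 6) = (1/6) / (5/6) = 1/5.

1/5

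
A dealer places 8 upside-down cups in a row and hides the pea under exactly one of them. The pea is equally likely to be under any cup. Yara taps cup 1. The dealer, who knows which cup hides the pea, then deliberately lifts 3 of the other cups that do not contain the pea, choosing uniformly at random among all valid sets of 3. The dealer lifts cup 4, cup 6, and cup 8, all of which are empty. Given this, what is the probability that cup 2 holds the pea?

7/32

Apply Bayes' rule, conditioning on where the pea actually is.
If it is under cup 1 (prior 1/8): the dealer has 35 equally likely choices, so probability 1/35; weight (1/8)·(1/35) = 1/280.
If it is under any of cups 2, 3, 5, and 7 (prior 1/8 each): the dealer has 20 equally likely choices, so probability 1/20; weight (1/8)·(1/20) = 1/160 each.
If it is under any of cups 4, 6, and 8 (prior 1/8 each): that cup was opened and seen not to hold the prize — ruled out; weight (1/8)·0 = 0 each.
The weights sum to 1/35.
So P(the pea under cup 2 | the dealer opened cup 4, cup 6, and cup 8) = (1/160) / (1/35) = 7/32.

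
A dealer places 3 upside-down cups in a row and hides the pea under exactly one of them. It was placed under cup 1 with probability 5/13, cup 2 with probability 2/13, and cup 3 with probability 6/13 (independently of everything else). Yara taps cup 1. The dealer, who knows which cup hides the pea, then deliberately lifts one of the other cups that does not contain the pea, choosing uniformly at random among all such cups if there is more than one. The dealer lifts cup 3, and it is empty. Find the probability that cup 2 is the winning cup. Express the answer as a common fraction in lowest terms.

Consider each possible location of the pea in turn.
If it is under cup 1 (prior 5/13): the dealer has 2 equally likely choices, so probability 1/2; weight (5/13)·(1/2) = 5/26.
If it is under cup 2 (prior 2/13): the dealer has no choice, probability 1; weight (2/13)·1 = 2/13.
If it is under cup 3 (prior 6/13): the dealer opened cup 3, so this case is ruled out; weight (6/13)·0 = 0.
The weights sum to 9/26.
So P(the pea under cup 2 | the dealer opened cup 3) = (2/13) / (9/26) = 4/9.

4/9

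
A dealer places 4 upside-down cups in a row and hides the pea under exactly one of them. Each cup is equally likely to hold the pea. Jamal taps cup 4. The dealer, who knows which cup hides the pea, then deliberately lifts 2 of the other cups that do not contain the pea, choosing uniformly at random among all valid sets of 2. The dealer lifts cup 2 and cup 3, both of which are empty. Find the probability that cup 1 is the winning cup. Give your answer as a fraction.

3/4

Consider each possible location of the pea in turn.
If it is under cup 1 (prior 1/4): the dealer has no choice, probability 1; weight (1/4)·1 = 1/4.
If it is under either of cups 2 and 3 (prior 1/4 each): that cup was opened and seen not to hold the prize — ruled out; weight (1/4)·0 = 0 each.
If it is under cup 4 (prior 1/4): the dealer has 3 equally likely choices, so probability 1/3; weight (1/4)·(1/3) = 1/12.
The weights sum to 1/3.
So P(the pea under cup 1 | the dealer opened cup 2 and cup 3) = (1/4) / (1/3) = 3/4.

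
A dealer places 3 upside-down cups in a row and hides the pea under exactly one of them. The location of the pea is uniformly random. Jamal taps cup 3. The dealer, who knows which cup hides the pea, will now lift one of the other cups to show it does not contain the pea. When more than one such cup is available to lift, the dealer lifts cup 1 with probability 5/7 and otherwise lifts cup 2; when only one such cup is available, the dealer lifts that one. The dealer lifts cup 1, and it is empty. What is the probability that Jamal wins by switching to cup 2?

Consider each possible location of the pea in turn.
If it is under cup 1 (prior 1/3): the dealer opened cup 1, so this case is ruled out; weight (1/3)·0 = 0.
If it is under cup 2 (prior 1/3): only cup 1 is available, probability 1; weight (1/3)·1 = 1/3.
If it is under cup 3 (prior 1/3): cup 1 is available, opened with probability 5/7; weight (1/3)·(5/7) = 5/21.
The weights sum to 4/7.
So P(the pea under cup 2 | the dealer opened cup 1) = (1/3) / (4/7) = 7/12.

7/12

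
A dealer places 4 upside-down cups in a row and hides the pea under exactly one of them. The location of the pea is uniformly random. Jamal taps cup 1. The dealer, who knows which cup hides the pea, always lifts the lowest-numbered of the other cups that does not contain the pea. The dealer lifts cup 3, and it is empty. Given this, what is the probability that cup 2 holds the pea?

Condition on the true location of the pea.
If it is under either of cups 1 and 4 (prior 1/4 each): the dealer would have opened cup 2 instead, probability 0; weight (1/4)·0 = 0 each.
If it is under cup 2 (prior 1/4): cup 3 is the lowest-numbered option available, probability 1; weight (1/4)·1 = 1/4.
If it is under cup 3 (prior 1/4): the dealer opened cup 3, so this case is ruled out; weight (1/4)·0 = 0.
The weights sum to 1/4.
So P(the pea under cup 2 | the dealer opened cup 3) = (1/4) / (1/4) = 1.

1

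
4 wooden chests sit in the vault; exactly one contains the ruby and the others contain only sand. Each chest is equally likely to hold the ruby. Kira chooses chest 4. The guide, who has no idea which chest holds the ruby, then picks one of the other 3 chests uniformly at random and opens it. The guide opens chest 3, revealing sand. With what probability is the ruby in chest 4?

Consider each possible location of the ruby in turn.
If it is in any of chests 1, 2, and 4 (prior 1/4 each): the guide picks chest 3 with probability 1/3 regardless, and it is not the prize; weight (1/4)·(1/3) = 1/12 each.
If it is in chest 3 (prior 1/4): the guide opened chest 3, so this case is ruled out; weight (1/4)·0 = 0.
The weights sum to 1/4.
So P(the ruby in chest 4 | the guide opened chest 3) = (1/12) / (1/4) = 1/3.

1/3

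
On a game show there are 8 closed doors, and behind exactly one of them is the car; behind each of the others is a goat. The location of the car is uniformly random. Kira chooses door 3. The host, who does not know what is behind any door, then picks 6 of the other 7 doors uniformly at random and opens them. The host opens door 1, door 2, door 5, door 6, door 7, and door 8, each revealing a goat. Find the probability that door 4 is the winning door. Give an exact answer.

Because the host chose which doors to open without knowing where the car is, the choice is independent of the prize location. Learning that none of the 6 opened doors holds the car simply rules out those 6 locations and leaves the remaining 2 doors still equally likely by symmetry.
So P(the car behind door 4) = 1/2.

1/2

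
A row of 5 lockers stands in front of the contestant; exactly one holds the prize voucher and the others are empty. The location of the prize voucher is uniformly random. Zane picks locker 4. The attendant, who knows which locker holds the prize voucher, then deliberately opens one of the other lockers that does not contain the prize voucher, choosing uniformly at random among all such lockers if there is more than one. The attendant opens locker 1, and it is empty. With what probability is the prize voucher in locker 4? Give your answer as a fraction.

1/5

Condition on the true location of the prize voucher.
If it is in locker 1 (prior 1/5): the attendant opened locker 1, so this case is ruled out; weight (1/5)·0 = 0.
If it is in any of lockers 2, 3, and 5 (prior 1/5 each): the attendant has 3 equally likely choices, so probability 1/3; weight (1/5)·(1/3) = 1/15 each.
If it is in locker 4 (prior 1/5): the attendant has 4 equally likely choices, so probability 1/4; weight (1/5)·(1/4) = 1/20.
The weights sum to 1/4.
So P(the prize voucher in locker 4 | the attendant opened locker 1) = (1/20) / (1/4) = 1/5.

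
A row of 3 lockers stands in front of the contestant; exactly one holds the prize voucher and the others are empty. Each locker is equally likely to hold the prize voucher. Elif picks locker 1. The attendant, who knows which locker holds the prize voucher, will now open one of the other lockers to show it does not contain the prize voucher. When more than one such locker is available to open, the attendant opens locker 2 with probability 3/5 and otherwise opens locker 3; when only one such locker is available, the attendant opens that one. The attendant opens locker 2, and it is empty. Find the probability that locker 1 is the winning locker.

3/8

Apply Bayes' rule, conditioning on where the prize voucher actually is.
If it is in locker 1 (prior 1/3): locker 2 is available, opened with probability 3/5; weight (1/3)·(3/5) = 1/5.
If it is in locker 2 (prior 1/3): the attendant opened locker 2, so this case is ruled out; weight (1/3)·0 = 0.
If it is in locker 3 (prior 1/3): only locker 2 is available, probability 1; weight (1/3)·1 = 1/3.
The weights sum to 8/15.
So P(the prize voucher in locker 1 | the attendant opened locker 2) = (1/5) / (8/15) = 3/8.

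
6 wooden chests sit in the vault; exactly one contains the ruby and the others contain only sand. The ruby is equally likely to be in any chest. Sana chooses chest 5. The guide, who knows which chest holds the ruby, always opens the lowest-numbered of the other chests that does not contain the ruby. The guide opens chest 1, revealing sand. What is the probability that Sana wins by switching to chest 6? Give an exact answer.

Condition on the true location of the ruby.
If it is in chest 1 (prior 1/6): the guide opened chest 1, so this case is ruled out; weight (1/6)·0 = 0.
If it is in any of chests 2, 3, 4, 5, and 6 (prior 1/6 each): chest 1 is the lowest-numbered option available, probability 1; weight (1/6)·1 = 1/6 each.
The weights sum to 5/6.
So P(the ruby in chest 6 | the guide opened chest 1) = (1/6) / (5/6) = 1/5.

1/5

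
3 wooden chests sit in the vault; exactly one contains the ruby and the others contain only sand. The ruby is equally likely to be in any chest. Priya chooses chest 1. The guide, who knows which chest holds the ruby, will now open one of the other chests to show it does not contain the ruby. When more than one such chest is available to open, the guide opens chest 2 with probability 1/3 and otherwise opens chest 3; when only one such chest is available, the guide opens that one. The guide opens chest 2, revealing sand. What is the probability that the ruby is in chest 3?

3/4

Condition on the true location of the ruby.
If it is in chest 1 (prior 1/3): chest 2 is available, opened with probability 1/3; weight (1/3)·(1/3) = 1/9.
If it is in chest 2 (prior 1/3): the guide opened chest 2, so this case is ruled out; weight (1/3)·0 = 0.
If it is in chest 3 (prior 1/3): only chest 2 is available, probability 1; weight (1/3)·1 = 1/3.
The weights sum to 4/9.
So P(the ruby in chest 3 | the guide opened chest 2) = (1/3) / (4/9) = 3/4.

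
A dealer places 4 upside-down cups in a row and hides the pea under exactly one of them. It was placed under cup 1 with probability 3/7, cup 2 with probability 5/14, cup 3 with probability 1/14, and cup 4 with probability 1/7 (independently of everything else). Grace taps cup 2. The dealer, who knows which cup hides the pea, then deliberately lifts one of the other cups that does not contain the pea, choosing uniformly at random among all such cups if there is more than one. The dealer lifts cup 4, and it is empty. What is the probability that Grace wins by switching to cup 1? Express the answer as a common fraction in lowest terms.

18/31

Consider each possible location of the pea in turn.
If it is under cup 1 (prior 3/7): the dealer has 2 equally likely choices, so probability 1/2; weight (3/7)·(1/2) = 3/14.
If it is under cup 2 (prior 5/14): the dealer has 3 equally likely choices, so probability 1/3; weight (5/14)·(1/3) = 5/42.
If it is under cup 3 (prior 1/14): the dealer has 2 equally likely choices, so probability 1/2; weight (1/14)·(1/2) = 1/28.
If it is under cup 4 (prior 1/7): the dealer opened cup 4, so this case is ruled out; weight (1/7)·0 = 0.
The weights sum to 31/84.
So P(the pea under cup 1 | the dealer opened cup 4) = (3/14) / (31/84) = 18/31.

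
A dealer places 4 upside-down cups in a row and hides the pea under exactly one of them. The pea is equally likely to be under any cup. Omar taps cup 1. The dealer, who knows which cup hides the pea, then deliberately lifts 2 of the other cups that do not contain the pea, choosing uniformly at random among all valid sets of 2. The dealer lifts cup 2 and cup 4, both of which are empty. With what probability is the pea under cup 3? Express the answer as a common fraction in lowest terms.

3/4

Consider each possible location of the pea in turn.
If it is under cup 1 (prior 1/4): the dealer has 3 equally likely choices, so probability 1/3; weight (1/4)·(1/3) = 1/12.
If it is under either of cups 2 and 4 (prior 1/4 each): that cup was opened and seen not to hold the prize — ruled out; weight (1/4)·0 = 0 each.
If it is under cup 3 (prior 1/4): the dealer has no choice, probability 1; weight (1/4)·1 = 1/4.
The weights sum to 1/3.
So P(the pea under cup 3 | the dealer opened cup 2 and cup 4) = (1/4) / (1/3) = 3/4.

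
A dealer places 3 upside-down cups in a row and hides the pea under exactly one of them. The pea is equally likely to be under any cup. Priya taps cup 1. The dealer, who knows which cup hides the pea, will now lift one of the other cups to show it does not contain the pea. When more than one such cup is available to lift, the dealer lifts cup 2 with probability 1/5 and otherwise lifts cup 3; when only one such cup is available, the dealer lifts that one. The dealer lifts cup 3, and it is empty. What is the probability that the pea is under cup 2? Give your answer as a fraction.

5/9

Condition on the true location of the pea.
If it is under cup 1 (prior 1/3): cup 2 is available but not opened, probability 4/5; weight (1/3)·(4/5) = 4/15.
If it is under cup 2 (prior 1/3): only cup 3 is available, probability 1; weight (1/3)·1 = 1/3.
If it is under cup 3 (prior 1/3): the dealer opened cup 3, so this case is ruled out; weight (1/3)·0 = 0.
The weights sum to 3/5.
So P(the pea under cup 2 | the dealer opened cup 3) = (1/3) / (3/5) = 5/9.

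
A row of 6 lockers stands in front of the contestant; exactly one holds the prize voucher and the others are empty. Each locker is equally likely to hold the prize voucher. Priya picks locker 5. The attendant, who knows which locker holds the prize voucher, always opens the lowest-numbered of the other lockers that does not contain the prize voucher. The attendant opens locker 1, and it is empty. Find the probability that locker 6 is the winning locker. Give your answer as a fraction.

1/5

Consider each possible location of the prize voucher in turn.
If it is in locker 1 (prior 1/6): the attendant opened locker 1, so this case is ruled out; weight (1/6)·0 = 0.
If it is in any of lockers 2, 3, 4, 5, and 6 (prior 1/6 each): locker 1 is the lowest-numbered option available, probability 1; weight (1/6)·1 = 1/6 each.
The weights sum to 5/6.
So P(the prize voucher in locker 6 | the attendant opened locker 1) = (1/6) / (5/6) = 1/5.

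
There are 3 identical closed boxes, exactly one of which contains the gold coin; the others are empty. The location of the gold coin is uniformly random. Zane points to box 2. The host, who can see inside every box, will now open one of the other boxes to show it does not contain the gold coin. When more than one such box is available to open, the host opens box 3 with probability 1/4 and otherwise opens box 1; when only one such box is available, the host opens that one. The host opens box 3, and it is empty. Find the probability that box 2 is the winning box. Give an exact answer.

1/5

Consider each possible location of the gold coin in turn.
If it is in box 1 (prior 1/3): only box 3 is available, probability 1; weight (1/3)·1 = 1/3.
If it is in box 2 (prior 1/3): box 3 is available, opened with probability 1/4; weight (1/3)·(1/4) = 1/12.
If it is in box 3 (prior 1/3): the host opened box 3, so this case is ruled out; weight (1/3)·0 = 0.
The weights sum to 5/12.
So P(the gold coin in box 2 | the host opened box 3) = (1/12) / (5/12) = 1/5.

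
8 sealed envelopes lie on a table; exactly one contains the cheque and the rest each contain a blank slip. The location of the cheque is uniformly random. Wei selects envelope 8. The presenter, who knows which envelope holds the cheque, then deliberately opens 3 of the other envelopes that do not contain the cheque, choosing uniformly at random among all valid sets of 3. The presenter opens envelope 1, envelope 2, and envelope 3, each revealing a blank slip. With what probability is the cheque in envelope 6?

7/32

Apply Bayes' rule, conditioning on where the cheque actually is.
If it is in any of envelopes 1, 2, and 3 (prior 1/8 each): that envelope was opened and seen not to hold the prize — ruled out; weight (1/8)·0 = 0 each.
If it is in any of envelopes 4, 5, 6, and 7 (prior 1/8 each): the presenter has 20 equally likely choices, so probability 1/20; weight (1/8)·(1/20) = 1/160 each.
If it is in envelope 8 (prior 1/8): the presenter has 35 equally likely choices, so probability 1/35; weight (1/8)·(1/35) = 1/280.
The weights sum to 1/35.
So P(the cheque in envelope 6 | the presenter opened envelope 1, envelope 2, and envelope 3) = (1/160) / (1/35) = 7/32.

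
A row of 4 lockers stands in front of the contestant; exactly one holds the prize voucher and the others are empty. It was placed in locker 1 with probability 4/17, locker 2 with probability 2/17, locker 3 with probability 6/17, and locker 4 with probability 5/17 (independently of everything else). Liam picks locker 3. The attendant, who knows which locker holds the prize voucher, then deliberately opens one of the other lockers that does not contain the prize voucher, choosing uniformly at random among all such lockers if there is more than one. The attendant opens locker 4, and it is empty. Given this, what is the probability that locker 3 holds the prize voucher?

Consider each possible location of the prize voucher in turn.
If it is in locker 1 (prior 4/17): the attendant has 2 equally likely choices, so probability 1/2; weight (4/17)·(1/2) = 2/17.
If it is in locker 2 (prior 2/17): the attendant has 2 equally likely choices, so probability 1/2; weight (2/17)·(1/2) = 1/17.
If it is in locker 3 (prior 6/17): the attendant has 3 equally likely choices, so probability 1/3; weight (6/17)·(1/3) = 2/17.
If it is in locker 4 (prior 5/17): the attendant opened locker 4, so this case is ruled out; weight (5/17)·0 = 0.
The weights sum to 5/17.
So P(the prize voucher in locker 3 | the attendant opened locker 4) = (2/17) / (5/17) = 2/5.

2/5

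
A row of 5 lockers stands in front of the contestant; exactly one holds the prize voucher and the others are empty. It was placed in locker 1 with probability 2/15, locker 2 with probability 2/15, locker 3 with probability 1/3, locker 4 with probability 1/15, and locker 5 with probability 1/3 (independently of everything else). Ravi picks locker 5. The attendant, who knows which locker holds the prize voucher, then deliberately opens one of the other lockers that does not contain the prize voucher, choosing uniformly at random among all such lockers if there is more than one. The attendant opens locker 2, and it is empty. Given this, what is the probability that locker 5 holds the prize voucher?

Consider each possible location of the prize voucher in turn.
If it is in locker 1 (prior 2/15): the attendant has 3 equally likely choices, so probability 1/3; weight (2/15)·(1/3) = 2/45.
If it is in locker 2 (prior 2/15): the attendant opened locker 2, so this case is ruled out; weight (2/15)·0 = 0.
If it is in locker 3 (prior 1/3): the attendant has 3 equally likely choices, so probability 1/3; weight (1/3)·(1/3) = 1/9.
If it is in locker 4 (prior 1/15): the attendant has 3 equally likely choices, so probability 1/3; weight (1/15)·(1/3) = 1/45.
If it is in locker 5 (prior 1/3): the attendant has 4 equally likely choices, so probability 1/4; weight (1/3)·(1/4) = 1/12.
The weights sum to 47/180.
So P(the prize voucher in locker 5 | the attendant opened locker 2) = (1/12) / (47/180) = 15/47.

15/47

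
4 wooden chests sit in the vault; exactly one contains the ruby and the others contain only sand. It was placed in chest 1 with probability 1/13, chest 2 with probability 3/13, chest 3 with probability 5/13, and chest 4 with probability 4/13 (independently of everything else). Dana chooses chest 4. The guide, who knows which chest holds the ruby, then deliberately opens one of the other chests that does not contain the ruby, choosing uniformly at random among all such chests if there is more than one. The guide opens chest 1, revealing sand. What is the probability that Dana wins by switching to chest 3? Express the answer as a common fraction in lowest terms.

Consider each possible location of the ruby in turn.
If it is in chest 1 (prior 1/13): the guide opened chest 1, so this case is ruled out; weight (1/13)·0 = 0.
If it is in chest 2 (prior 3/13): the guide has 2 equally likely choices, so probability 1/2; weight (3/13)·(1/2) = 3/26.
If it is in chest 3 (prior 5/13): the guide has 2 equally likely choices, so probability 1/2; weight (5/13)·(1/2) = 5/26.
If it is in chest 4 (prior 4/13): the guide has 3 equally likely choices, so probability 1/3; weight (4/13)·(1/3) = 4/39.
The weights sum to 16/39.
So P(the ruby in chest 3 | the guide opened chest 1) = (5/26) / (16/39) = 15/32.

15/32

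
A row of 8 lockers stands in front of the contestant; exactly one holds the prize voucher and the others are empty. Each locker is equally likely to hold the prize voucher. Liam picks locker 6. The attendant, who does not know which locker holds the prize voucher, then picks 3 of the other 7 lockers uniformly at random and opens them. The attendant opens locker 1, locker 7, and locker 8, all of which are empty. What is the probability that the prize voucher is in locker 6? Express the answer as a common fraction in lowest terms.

1/5

Condition on the true location of the prize voucher.
If it is in any of lockers 1, 7, and 8 (prior 1/8 each): that locker was opened and seen not to hold the prize — ruled out; weight (1/8)·0 = 0 each.
If it is in any of lockers 2, 3, 4, 5, and 6 (prior 1/8 each): the attendant picks exactly this set with probability 1/35 regardless, and none is the prize; weight (1/8)·(1/35) = 1/280 each.
The weights sum to 1/56.
So P(the prize voucher in locker 6 | the attendant opened locker 1, locker 7, and locker 8) = (1/280) / (1/56) = 1/5.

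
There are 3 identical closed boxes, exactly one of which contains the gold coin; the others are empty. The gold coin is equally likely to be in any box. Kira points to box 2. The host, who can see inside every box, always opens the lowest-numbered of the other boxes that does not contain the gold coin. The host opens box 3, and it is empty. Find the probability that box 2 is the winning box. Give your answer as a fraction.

Condition on the true location of the gold coin.
If it is in box 1 (prior 1/3): box 3 is the lowest-numbered option available, probability 1; weight (1/3)·1 = 1/3.
If it is in box 2 (prior 1/3): the host would have opened box 1 instead, probability 0; weight (1/3)·0 = 0.
If it is in box 3 (prior 1/3): the host opened box 3, so this case is ruled out; weight (1/3)·0 = 0.
The weights sum to 1/3.
So P(the gold coin in box 2 | the host opened box 3) = 0 / (1/3) = 0.

0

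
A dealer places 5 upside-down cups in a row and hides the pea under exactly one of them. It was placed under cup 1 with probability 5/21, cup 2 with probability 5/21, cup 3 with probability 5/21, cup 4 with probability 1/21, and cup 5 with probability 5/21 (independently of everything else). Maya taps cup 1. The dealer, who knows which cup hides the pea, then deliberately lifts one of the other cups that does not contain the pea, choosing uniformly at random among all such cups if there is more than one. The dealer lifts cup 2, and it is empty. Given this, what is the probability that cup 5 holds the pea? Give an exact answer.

20/59

Consider each possible location of the pea in turn.
If it is under cup 1 (prior 5/21): the dealer has 4 equally likely choices, so probability 1/4; weight (5/21)·(1/4) = 5/84.
If it is under cup 2 (prior 5/21): the dealer opened cup 2, so this case is ruled out; weight (5/21)·0 = 0.
If it is under either of cups 3 and 5 (prior 5/21 each): the dealer has 3 equally likely choices, so probability 1/3; weight (5/21)·(1/3) = 5/63 each.
If it is under cup 4 (prior 1/21): the dealer has 3 equally likely choices, so probability 1/3; weight (1/21)·(1/3) = 1/63.
The weights sum to 59/252.
So P(the pea under cup 5 | the dealer opened cup 2) = (5/63) / (59/252) = 20/59.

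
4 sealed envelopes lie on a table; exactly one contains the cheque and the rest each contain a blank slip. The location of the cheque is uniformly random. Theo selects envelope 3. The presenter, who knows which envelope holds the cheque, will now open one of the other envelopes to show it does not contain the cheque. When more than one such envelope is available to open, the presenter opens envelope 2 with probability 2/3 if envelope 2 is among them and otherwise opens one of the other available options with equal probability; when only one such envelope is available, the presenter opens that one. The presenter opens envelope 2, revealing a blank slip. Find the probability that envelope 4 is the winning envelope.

1/3

Consider each possible location of the cheque in turn.
If it is in any of envelopes 1, 3, and 4 (prior 1/4 each): envelope 2 is available, opened with probability 2/3; weight (1/4)·(2/3) = 1/6 each.
If it is in envelope 2 (prior 1/4): the presenter opened envelope 2, so this case is ruled out; weight (1/4)·0 = 0.
The weights sum to 1/2.
So P(the cheque in envelope 4 | the presenter opened envelope 2) = (1/6) / (1/2) = 1/3.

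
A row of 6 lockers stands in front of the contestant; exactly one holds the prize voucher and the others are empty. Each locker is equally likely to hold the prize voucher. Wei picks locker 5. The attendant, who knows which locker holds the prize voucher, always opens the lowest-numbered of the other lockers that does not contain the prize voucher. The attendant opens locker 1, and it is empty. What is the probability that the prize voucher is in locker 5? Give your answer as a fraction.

Apply Bayes' rule, conditioning on where the prize voucher actually is.
If it is in locker 1 (prior 1/6): the attendant opened locker 1, so this case is ruled out; weight (1/6)·0 = 0.
If it is in any of lockers 2, 3, 4, 5, and 6 (prior 1/6 each): locker 1 is the lowest-numbered option available, probability 1; weight (1/6)·1 = 1/6 each.
The weights sum to 5/6.
So P(the prize voucher in locker 5 | the attendant opened locker 1) = (1/6) / (5/6) = 1/5.

1/5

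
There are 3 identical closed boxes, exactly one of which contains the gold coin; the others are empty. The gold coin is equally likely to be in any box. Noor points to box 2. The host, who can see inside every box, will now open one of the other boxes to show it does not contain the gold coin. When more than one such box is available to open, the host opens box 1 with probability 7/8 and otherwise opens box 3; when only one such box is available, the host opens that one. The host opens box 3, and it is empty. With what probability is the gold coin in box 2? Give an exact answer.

Consider each possible location of the gold coin in turn.
If it is in box 1 (prior 1/3): only box 3 is available, probability 1; weight (1/3)·1 = 1/3.
If it is in box 2 (prior 1/3): box 1 is available but not opened, probability 1/8; weight (1/3)·(1/8) = 1/24.
If it is in box 3 (prior 1/3): the host opened box 3, so this case is ruled out; weight (1/3)·0 = 0.
The weights sum to 3/8.
So P(the gold coin in box 2 | the host opened box 3) = (1/24) / (3/8) = 1/9.

1/9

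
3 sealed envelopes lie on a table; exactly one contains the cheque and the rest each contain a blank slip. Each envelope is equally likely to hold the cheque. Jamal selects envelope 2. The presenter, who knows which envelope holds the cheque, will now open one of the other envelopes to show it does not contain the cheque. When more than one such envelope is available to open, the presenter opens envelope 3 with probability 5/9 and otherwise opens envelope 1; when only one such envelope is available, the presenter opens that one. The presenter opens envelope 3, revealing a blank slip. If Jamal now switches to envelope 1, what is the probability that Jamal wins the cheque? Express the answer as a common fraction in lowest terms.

Consider each possible location of the cheque in turn.
If it is in envelope 1 (prior 1/3): only envelope 3 is available, probability 1; weight (1/3)·1 = 1/3.
If it is in envelope 2 (prior 1/3): envelope 3 is available, opened with probability 5/9; weight (1/3)·(5/9) = 5/27.
If it is in envelope 3 (prior 1/3): the presenter opened envelope 3, so this case is ruled out; weight (1/3)·0 = 0.
The weights sum to 14/27.
So P(the cheque in envelope 1 | the presenter opened envelope 3) = (1/3) / (14/27) = 9/14.

9/14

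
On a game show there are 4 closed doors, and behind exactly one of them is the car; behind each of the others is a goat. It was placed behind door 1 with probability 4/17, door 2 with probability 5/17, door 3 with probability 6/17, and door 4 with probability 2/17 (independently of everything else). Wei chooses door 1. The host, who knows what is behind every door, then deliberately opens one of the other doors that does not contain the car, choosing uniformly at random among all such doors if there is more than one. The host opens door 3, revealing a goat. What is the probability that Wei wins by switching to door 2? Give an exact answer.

Consider each possible location of the car in turn.
If it is behind door 1 (prior 4/17): the host has 3 equally likely choices, so probability 1/3; weight (4/17)·(1/3) = 4/51.
If it is behind door 2 (prior 5/17): the host has 2 equally likely choices, so probability 1/2; weight (5/17)·(1/2) = 5/34.
If it is behind door 3 (prior 6/17): the host opened door 3, so this case is ruled out; weight (6/17)·0 = 0.
If it is behind door 4 (prior 2/17): the host has 2 equally likely choices, so probability 1/2; weight (2/17)·(1/2) = 1/17.
The weights sum to 29/102.
So P(the car behind door 2 | the host opened door 3) = (5/34) / (29/102) = 15/29.

15/29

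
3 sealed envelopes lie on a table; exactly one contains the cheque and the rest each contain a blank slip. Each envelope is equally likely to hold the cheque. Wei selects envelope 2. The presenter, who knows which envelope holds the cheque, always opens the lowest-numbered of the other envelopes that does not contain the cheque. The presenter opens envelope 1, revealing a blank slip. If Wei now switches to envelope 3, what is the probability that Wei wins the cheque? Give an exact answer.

Consider each possible location of the cheque in turn.
If it is in envelope 1 (prior 1/3): the presenter opened envelope 1, so this case is ruled out; weight (1/3)·0 = 0.
If it is in either of envelopes 2 and 3 (prior 1/3 each): envelope 1 is the lowest-numbered option available, probability 1; weight (1/3)·1 = 1/3 each.
The weights sum to 2/3.
So P(the cheque in envelope 3 | the presenter opened envelope 1) = (1/3) / (2/3) = 1/2.

1/2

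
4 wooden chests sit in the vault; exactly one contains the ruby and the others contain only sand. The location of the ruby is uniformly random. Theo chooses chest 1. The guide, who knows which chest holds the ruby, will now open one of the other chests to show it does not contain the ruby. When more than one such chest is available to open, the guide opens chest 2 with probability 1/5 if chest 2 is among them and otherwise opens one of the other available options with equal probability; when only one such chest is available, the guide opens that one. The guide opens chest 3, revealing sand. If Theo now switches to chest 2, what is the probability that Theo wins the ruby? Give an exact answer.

Condition on the true location of the ruby.
If it is in chest 1 (prior 1/4): chest 2 is available but not opened; chest 3 gets probability (1 − 1/5)/2 = 2/5; weight (1/4)·(2/5) = 1/10.
If it is in chest 2 (prior 1/4): chest 2 holds the prize so is unavailable; the guide chooses uniformly among the 2 others, probability 1/2; weight (1/4)·(1/2) = 1/8.
If it is in chest 3 (prior 1/4): the guide opened chest 3, so this case is ruled out; weight (1/4)·0 = 0.
If it is in chest 4 (prior 1/4): chest 2 is available but not opened, probability 4/5; weight (1/4)·(4/5) = 1/5.
The weights sum to 17/40.
So P(the ruby in chest 2 | the guide opened chest 3) = (1/8) / (17/40) = 5/17.

5/17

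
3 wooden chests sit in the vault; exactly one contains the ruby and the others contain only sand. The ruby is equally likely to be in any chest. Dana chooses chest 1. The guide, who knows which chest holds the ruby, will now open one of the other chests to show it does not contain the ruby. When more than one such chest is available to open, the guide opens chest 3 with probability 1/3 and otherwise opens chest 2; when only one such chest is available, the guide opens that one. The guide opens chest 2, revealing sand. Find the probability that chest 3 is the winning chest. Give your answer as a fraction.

Consider each possible location of the ruby in turn.
If it is in chest 1 (prior 1/3): chest 3 is available but not opened, probability 2/3; weight (1/3)·(2/3) = 2/9.
If it is in chest 2 (prior 1/3): the guide opened chest 2, so this case is ruled out; weight (1/3)·0 = 0.
If it is in chest 3 (prior 1/3): only chest 2 is available, probability 1; weight (1/3)·1 = 1/3.
The weights sum to 5/9.
So P(the ruby in chest 3 | the guide opened chest 2) = (1/3) / (5/9) = 3/5.

3/5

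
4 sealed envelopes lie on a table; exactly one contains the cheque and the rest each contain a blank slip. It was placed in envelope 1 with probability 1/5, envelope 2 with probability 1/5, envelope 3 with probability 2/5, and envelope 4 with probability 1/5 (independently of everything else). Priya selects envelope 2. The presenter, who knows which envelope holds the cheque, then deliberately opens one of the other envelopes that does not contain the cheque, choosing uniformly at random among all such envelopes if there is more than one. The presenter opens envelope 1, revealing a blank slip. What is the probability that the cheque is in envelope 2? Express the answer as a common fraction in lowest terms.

2/11

Condition on the true location of the cheque.
If it is in envelope 1 (prior 1/5): the presenter opened envelope 1, so this case is ruled out; weight (1/5)·0 = 0.
If it is in envelope 2 (prior 1/5): the presenter has 3 equally likely choices, so probability 1/3; weight (1/5)·(1/3) = 1/15.
If it is in envelope 3 (prior 2/5): the presenter has 2 equally likely choices, so probability 1/2; weight (2/5)·(1/2) = 1/5.
If it is in envelope 4 (prior 1/5): the presenter has 2 equally likely choices, so probability 1/2; weight (1/5)·(1/2) = 1/10.
The weights sum to 11/30.
So P(the cheque in envelope 2 | the presenter opened envelope 1) = (1/15) / (11/30) = 2/11.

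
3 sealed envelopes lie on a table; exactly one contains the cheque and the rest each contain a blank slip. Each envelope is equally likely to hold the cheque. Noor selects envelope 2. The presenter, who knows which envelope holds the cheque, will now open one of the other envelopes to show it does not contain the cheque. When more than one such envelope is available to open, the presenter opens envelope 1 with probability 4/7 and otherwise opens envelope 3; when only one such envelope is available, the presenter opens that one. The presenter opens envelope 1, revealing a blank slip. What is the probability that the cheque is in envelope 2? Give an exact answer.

Condition on the true location of the cheque.
If it is in envelope 1 (prior 1/3): the presenter opened envelope 1, so this case is ruled out; weight (1/3)·0 = 0.
If it is in envelope 2 (prior 1/3): envelope 1 is available, opened with probability 4/7; weight (1/3)·(4/7) = 4/21.
If it is in envelope 3 (prior 1/3): only envelope 1 is available, probability 1; weight (1/3)·1 = 1/3.
The weights sum to 11/21.
So P(the cheque in envelope 2 | the presenter opened envelope 1) = (4/21) / (11/21) = 4/11.

4/11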